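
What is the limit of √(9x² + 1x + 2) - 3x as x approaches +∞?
As x → +∞: multiply by the conjugate to get (1x+2)/(√(9x²+1x+2)+3x); the denominator ~ 6x, so the limit is 1/6.
Limit = 1/6.

Final answer: 1/6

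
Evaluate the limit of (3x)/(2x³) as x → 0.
Both numerator and denominator → 0 as x → 0; this is a 0/0 indeterminate form.
Expand each to leading order near x = 0: numerator ~ 3·x, denominator ~ 2·x^3.
The limit of the ratio is ∞.

Final answer: ∞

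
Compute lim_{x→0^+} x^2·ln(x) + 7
The product is a 0·∞ indeterminate form at x → 0⁺.
Rewrite the product as ln(x) / x^(-2) and apply L'Hôpital, or use the standard hierarchy x^(-2) ≫ |ln x| as x → 0⁺.
The indeterminate product → 0, so the limit = 7.

Final answer: 7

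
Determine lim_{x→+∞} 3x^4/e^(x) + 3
The quotient is an ∞/∞ indeterminate form as x → +∞.
The exponential denominator e^(x) dominates the polynomial numerator (e^x ≫ x^4 as x → ∞), so the quotient → 0.
Adding the constant: 0 + 3 = 3. Limit = 3.

Final answer: 3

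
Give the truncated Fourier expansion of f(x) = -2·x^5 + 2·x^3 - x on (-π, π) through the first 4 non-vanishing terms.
(-506 - 4·π^4 + 84·π^2)·sin(x) + (-12·π^2 + 19 + 2·π^4)·sin(2·x) + (-4·π^4/3 - 286/81 + 116·π^2/27)·sin(3·x) + (-9·π^2/4 + 43/32 + π^4)·sin(4·x)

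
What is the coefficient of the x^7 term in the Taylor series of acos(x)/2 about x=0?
Expand to order 7: acos(x)/2 = -5·x^7/224 - 3·x^5/80 - x^3/12 - x/2 + π/4 + O(x^8).
The coefficient of x^7 is -5/224.

Final answer: -5/224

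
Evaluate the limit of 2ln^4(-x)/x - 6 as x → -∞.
The quotient is an ∞/∞ indeterminate form as x → -∞.
Compare growth rates of the dominant terms (exponentials ≫ polynomials ≫ logarithms), or apply L'Hôpital's rule; the quotient → 0.
Adding the constant: 0 - 6 = -6. Limit = -6.

Final answer: -6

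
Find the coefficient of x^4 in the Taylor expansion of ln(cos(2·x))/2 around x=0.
Expand to order 4: ln(cos(2·x))/2 = -2·x^4/3 - x^2 + O(x^5).
The coefficient of x^4 is -2/3.

Final answer: -2/3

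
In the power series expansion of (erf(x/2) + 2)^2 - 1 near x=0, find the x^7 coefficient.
Expand to order 7: (erf(x/2) + 2)^2 - 1 = -x^7/(672·√(π)) + 7·x^6/(360·π) + x^5/(40·√(π)) - x^4/(6·π) - x^3/(3·√(π)) + x^2/π + 4·x/√(π) + 3 + O(x^8).
The coefficient of x^7 is -1/(672·√(π)).

Final answer: -1/(672·√(π))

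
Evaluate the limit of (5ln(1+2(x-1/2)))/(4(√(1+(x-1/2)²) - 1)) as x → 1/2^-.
Both numerator and denominator → 0 as x → 1/2^-; this is a 0/0 indeterminate form.
Expand each to leading order near x = 1/2: numerator ~ 10·(x - 1/2), denominator ~ 2·(x - 1/2)^2.
The limit of the ratio is -∞.

Final answer: -∞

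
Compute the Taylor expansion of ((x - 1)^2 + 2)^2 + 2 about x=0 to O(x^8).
x^4 - 4·x^3 + 10·x^2 - 12·x + 11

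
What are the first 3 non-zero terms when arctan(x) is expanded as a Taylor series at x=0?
x^5/5 - x^3/3 + x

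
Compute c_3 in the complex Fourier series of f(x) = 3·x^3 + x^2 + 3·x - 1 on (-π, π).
Compute the real Fourier coefficients first: a_3 = -4/9, b_3 = 2/3 + 2·π^2.
Then c_3 = (a_3 − i·b_3)/2 = -2/9 - i·π^2 - i/3.

Final answer: -2/9 - i·π^2 - i/3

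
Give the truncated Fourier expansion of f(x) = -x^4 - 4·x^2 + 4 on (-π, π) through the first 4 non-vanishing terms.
(-32 + 8·π^2)·cos(x) + (-2·π^2 - 1)·cos(2·x) + (32/27 + 8·π^2/9)·cos(3·x) - π^4/5 - 4·π^2/3 + 4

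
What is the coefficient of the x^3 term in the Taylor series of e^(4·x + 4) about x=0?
Expand to order 3: e^(4·x + 4) = 32·x^3·e^(4)/3 + 8·x^2·e^(4) + 4·x·e^(4) + e^(4) + O(x^4).
The coefficient of x^3 is 32·e^(4)/3.

Final answer: 32·e^(4)/3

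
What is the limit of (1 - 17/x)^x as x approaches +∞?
As x → +∞: this is the defining limit (1 - 17/x)^x → e^(-17).
Limit = e^(-17).

Final answer: e^(-17)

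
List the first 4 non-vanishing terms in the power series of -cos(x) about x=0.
x^6/720 - x^4/24 + x^2/2 - 1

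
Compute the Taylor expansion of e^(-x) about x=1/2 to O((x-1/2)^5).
e^(-1/2) - e^(-1/2)·(x - 1/2) + e^(-1/2)·(x - 1/2)^2/2 - e^(-1/2)·(x - 1/2)^3/6 + e^(-1/2)·(x - 1/2)^4/24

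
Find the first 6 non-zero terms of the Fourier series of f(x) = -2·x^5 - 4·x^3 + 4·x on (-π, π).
(-424 - 4·π^4 + 72·π^2)·sin(x) + (-6·π^2 + 5 + 2·π^4)·sin(2·x) + (-4·π^4/3 + 200/81 + 8·π^2/27)·sin(3·x) + (-73/32 + 3·π^2/4 + π^4)·sin(4·x) + (-4·π^4/5 - 24·π^2/25 + 1144/625)·sin(5·x) + (-121/81 + 26·π^2/27 + 2·π^4/3)·sin(6·x)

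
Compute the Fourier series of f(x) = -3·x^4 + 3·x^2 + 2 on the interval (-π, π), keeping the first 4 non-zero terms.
(-156 + 24·π^2)·cos(x) + (12 - 6·π^2)·cos(2·x) + (-28/9 + 8·π^2/3)·cos(3·x) - 3·π^4/5 + 2 + π^2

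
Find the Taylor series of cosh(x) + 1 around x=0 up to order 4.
x^4/24 + x^2/2 + 2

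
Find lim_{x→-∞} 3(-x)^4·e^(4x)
This is a 0·∞ indeterminate form at x → -∞.
Rewrite the product as 3(-x)^4 / e^(-4x) (an ∞/∞ form) and apply L'Hôpital, or use the standard hierarchy e^(4|x|) ≫ |(-x)^4| as x → -∞.
The indeterminate product → 0, so the limit = 0.

Final answer: 0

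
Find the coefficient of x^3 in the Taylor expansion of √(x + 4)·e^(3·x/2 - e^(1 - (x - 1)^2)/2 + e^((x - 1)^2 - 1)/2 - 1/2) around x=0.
Expand to order 3: √(x + 4)·e^(3·x/2 - e^(1 - (x - 1)^2)/2 + e^((x - 1)^2 - 1)/2 - 1/2) = -5249·x^3·e^(-1/2)/1536 + 135·x^2·e^(-1/2)/64 - 3·x·e^(-1/2)/4 + 2·e^(-1/2) + O(x^4).
The coefficient of x^3 is -5249·e^(-1/2)/1536.

Final answer: -5249·e^(-1/2)/1536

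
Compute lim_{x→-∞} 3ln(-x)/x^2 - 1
The quotient is an ∞/∞ indeterminate form as x → -∞.
Compare growth rates of the dominant terms (exponentials ≫ polynomials ≫ logarithms), or apply L'Hôpital's rule; the quotient → 0.
Adding the constant: 0 - 1 = -1. Limit = -1.

Final answer: -1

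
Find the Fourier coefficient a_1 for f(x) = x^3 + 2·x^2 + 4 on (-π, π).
a_1 = (1/π) ∫_{-π}^{π} f(x)·cos(1x) dx.
Evaluate the integral (use parity and integration by parts as needed): a_1 = -8.

Final answer: -8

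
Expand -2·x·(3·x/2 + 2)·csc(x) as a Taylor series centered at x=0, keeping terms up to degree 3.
-x^3/2 - 2·x^2/3 - 3·x - 4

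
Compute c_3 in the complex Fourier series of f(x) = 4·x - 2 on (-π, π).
Compute the real Fourier coefficients first: a_3 = 0, b_3 = 8/3.
Then c_3 = (a_3 − i·b_3)/2 = -4·i/3.

Final answer: -4·i/3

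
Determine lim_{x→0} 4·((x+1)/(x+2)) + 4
Direct substitution at x = 0 gives 6.

Final answer: 6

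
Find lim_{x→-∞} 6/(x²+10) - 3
Evaluate the dominant behaviour as x → -∞; each term tends to a finite value or vanishes.
Limit = -3.

Final answer: -3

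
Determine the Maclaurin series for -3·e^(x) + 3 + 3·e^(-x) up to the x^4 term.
-x^3 - 6·x + 3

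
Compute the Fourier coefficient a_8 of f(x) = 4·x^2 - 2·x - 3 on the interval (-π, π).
a_8 = (1/π) ∫_{-π}^{π} f(x)·cos(8x) dx.
Evaluate the integral (use parity and integration by parts as needed): a_8 = 1/4.

Final answer: 1/4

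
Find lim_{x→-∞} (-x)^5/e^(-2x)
This is an ∞/∞ indeterminate form as x → -∞.
Compare growth rates of the dominant terms (exponentials ≫ polynomials ≫ logarithms), or apply L'Hôpital's rule; the quotient → 0.
Limit = 0.

Final answer: 0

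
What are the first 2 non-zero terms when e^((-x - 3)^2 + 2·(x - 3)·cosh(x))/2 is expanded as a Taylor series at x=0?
4·x·e^(3) + e^(3)/2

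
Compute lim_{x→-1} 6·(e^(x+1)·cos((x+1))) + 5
Direct substitution at x = -1 gives 11.

Final answer: 11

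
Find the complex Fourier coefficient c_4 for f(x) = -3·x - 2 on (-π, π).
Compute the real Fourier coefficients first: a_4 = 0, b_4 = 3/2.
Then c_4 = (a_4 − i·b_4)/2 = -3·i/4.

Final answer: -3·i/4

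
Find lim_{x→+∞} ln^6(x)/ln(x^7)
This is an ∞/∞ indeterminate form as x → +∞.
Write ln(x^7) = 7·ln(x), reducing the quotient to ln^5(x)/7 → ∞.
Limit = ∞.

Final answer: ∞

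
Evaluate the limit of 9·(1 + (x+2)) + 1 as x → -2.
Direct substitution at x = -2 gives 10.

Final answer: 10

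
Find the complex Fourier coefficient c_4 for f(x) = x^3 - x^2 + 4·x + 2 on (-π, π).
Compute the real Fourier coefficients first: a_4 = -1/4, b_4 = -π^2/2 - 29/16.
Then c_4 = (a_4 − i·b_4)/2 = -1/8 + 29·i/32 + i·π^2/4.

Final answer: -1/8 + 29·i/32 + i·π^2/4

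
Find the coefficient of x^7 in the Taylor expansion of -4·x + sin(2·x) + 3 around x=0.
Expand to order 7: -4·x + sin(2·x) + 3 = -8·x^7/315 + 4·x^5/15 - 4·x^3/3 - 2·x + 3 + O(x^8).
The coefficient of x^7 is -8/315.

Final answer: -8/315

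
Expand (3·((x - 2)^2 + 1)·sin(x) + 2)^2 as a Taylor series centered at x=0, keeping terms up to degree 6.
-297·x^6/5 + 93·x^5/2 + 167·x^4 - 358·x^3 + 177·x^2 + 60·x + 4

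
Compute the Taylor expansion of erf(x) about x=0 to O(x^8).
-x^7/(21·√(π)) + x^5/(5·√(π)) - 2·x^3/(3·√(π)) + 2·x/√(π)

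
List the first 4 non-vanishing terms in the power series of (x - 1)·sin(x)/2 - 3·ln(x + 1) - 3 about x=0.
-11·x^3/12 + 2·x^2 - 7·x/2 - 3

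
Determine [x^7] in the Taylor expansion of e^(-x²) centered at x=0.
Expand to order 7: e^(-x²) = -x^6/6 + x^4/2 - x^2 + 1 + O(x^8).
The coefficient of x^7 is 0.

Final answer: 0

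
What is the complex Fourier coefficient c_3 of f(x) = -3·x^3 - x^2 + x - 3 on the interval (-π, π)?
Compute the real Fourier coefficients first: a_3 = 4/9, b_3 = 2 - 2·π^2.
Then c_3 = (a_3 − i·b_3)/2 = 2/9 - i + i·π^2.

Final answer: 2/9 - i + i·π^2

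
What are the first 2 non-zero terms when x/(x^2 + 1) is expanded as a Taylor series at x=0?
-x^3 + x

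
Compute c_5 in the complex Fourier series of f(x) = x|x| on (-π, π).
Compute the real Fourier coefficients first: a_5 = 0, b_5 = (-8 + 50·π^2)/(125·π).
Then c_5 = (a_5 − i·b_5)/2 = -i·π/5 + 4·i/(125·π).

Final answer: -i·π/5 + 4·i/(125·π)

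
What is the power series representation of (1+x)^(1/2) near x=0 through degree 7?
33·x^7/2048 - 21·x^6/1024 + 7·x^5/256 - 5·x^4/128 + x^3/16 - x^2/8 + x/2 + 1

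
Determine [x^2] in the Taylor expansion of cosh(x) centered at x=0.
Expand to order 2: cosh(x) = x^2/2 + 1 + O(x^3).
The coefficient of x^2 is 1/2.

Final answer: 1/2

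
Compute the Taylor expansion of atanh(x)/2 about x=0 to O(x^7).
x^5/10 + x^3/6 + x/2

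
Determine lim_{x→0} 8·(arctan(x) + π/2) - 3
Direct substitution at x = 0 gives -3 + 4·π.

Final answer: -3 + 4·π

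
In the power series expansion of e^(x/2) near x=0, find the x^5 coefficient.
Expand to order 5: e^(x/2) = x^5/3840 + x^4/384 + x^3/48 + x^2/8 + x/2 + 1 + O(x^6).
The coefficient of x^5 is 1/3840.

Final answer: 1/3840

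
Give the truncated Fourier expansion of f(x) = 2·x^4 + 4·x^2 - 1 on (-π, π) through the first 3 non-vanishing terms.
(80 - 16·π^2)·cos(x) + (-2 + 4·π^2)·cos(2·x) - 1 + 4·π^2/3 + 2·π^4/5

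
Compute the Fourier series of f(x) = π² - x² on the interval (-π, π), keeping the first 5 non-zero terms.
4·cos(x) - cos(2·x) + 4·cos(3·x)/9 - cos(4·x)/4 + 2·π^2/3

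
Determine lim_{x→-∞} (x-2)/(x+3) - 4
Evaluate the dominant behaviour as x → -∞; each term tends to a finite value or vanishes.
Limit = -3.

Final answer: -3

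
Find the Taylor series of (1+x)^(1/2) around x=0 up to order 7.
33·x^7/2048 - 21·x^6/1024 + 7·x^5/256 - 5·x^4/128 + x^3/16 - x^2/8 + x/2 + 1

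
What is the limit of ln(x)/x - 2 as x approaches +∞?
Evaluate the dominant behaviour as x → +∞; each term tends to a finite value or vanishes.
Limit = -2.

Final answer: -2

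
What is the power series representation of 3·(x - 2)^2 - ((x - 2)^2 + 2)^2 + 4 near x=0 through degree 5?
-x^4 + 8·x^3 - 25·x^2 + 36·x - 20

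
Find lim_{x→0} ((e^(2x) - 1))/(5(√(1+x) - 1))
Both numerator and denominator → 0 as x → 0; this is a 0/0 indeterminate form.
Expand each to leading order near x = 0: numerator ~ 2·x, denominator ~ 5·x/2.
The limit of the ratio is 4/5.

Final answer: 4/5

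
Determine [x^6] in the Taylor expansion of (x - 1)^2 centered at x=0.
Expand to order 6: (x - 1)^2 = x^2 - 2·x + 1 + O(x^7).
The coefficient of x^6 is 0.

Final answer: 0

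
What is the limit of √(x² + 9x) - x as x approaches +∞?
This is an ∞ − ∞ indeterminate form.
Multiply and divide by the conjugate √(x²+9x) + x; the x² terms cancel, leaving (9x)/(√(x²+9x)+x) → 9/2.
Limit = 9/2.

Final answer: 9/2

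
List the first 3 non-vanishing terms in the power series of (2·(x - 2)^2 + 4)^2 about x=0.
112·x^2 - 192·x + 144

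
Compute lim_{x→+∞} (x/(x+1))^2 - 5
As x → +∞: x/(x+1) = 1/(1 + 1/x) → 1, and the 2nd power of a limit-1 base also → 1; with the additive constant, 1 - 5 = -4.
Limit = -4.

Final answer: -4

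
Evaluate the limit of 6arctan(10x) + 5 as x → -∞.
Evaluate the dominant behaviour as x → -∞; each term tends to a finite value or vanishes.
Limit = 5 - 3·π.

Final answer: 5 - 3·π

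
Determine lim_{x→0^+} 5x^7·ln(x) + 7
The product is a 0·∞ indeterminate form at x → 0⁺.
Rewrite the product as 5·ln(x) / x^(-7) and apply L'Hôpital, or use the standard hierarchy x^(-7) ≫ |ln x| as x → 0⁺.
The indeterminate product → 0, so the limit = 7.

Final answer: 7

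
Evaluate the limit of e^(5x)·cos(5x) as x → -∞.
Evaluate the dominant behaviour as x → -∞; each term tends to a finite value or vanishes.
Limit = 0.

Final answer: 0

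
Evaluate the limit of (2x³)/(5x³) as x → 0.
Both numerator and denominator → 0 as x → 0; this is a 0/0 indeterminate form.
Expand each to leading order near x = 0: numerator ~ 2·x^3, denominator ~ 5·x^3.
The limit of the ratio is 2/5.

Final answer: 2/5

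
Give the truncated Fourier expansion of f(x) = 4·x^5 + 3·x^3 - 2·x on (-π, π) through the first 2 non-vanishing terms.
(-154·π^2 + 8·π^4 + 920)·sin(x) + (-4·π^4 - 47/2 + 17·π^2)·sin(2·x)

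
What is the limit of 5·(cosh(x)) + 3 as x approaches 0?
Direct substitution at x = 0 gives 8.

Final answer: 8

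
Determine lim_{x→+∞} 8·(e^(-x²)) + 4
Evaluate the dominant behaviour as x → +∞; each term tends to a finite value or vanishes.
Limit = 4.

Final answer: 4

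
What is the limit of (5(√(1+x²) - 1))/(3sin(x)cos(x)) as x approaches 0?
Both numerator and denominator → 0 as x → 0; this is a 0/0 indeterminate form.
Expand each to leading order near x = 0: numerator ~ 5·x^2/2, denominator ~ 3·x.
The limit of the ratio is 0.

Final answer: 0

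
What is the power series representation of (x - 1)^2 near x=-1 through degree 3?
4 - 4·(x + 1) + (x + 1)^2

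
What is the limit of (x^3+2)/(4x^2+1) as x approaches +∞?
This is an ∞/∞ indeterminate form as x → +∞.
Divide numerator and denominator by x^3 and let the lower-order terms vanish; the numerator's degree 3 exceeds the denominator's degree 2, so the quotient diverges.
Limit = ∞.

Final answer: ∞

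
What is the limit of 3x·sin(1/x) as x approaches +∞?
As x → +∞: let u = 1/x → 0⁺; then 3·x·sin(1/x) = 3·1·sin(u)/u → 3·1·1 = 3.
Limit = 3.

Final answer: 3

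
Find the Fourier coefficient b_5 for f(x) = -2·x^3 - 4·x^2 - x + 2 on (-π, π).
b_5 = (1/π) ∫_{-π}^{π} f(x)·sin(5x) dx.
Evaluate the integral (use parity and integration by parts as needed): b_5 = -4·π^2/5 - 26/125.

Final answer: -4·π^2/5 - 26/125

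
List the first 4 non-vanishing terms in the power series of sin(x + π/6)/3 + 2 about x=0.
-√(3)·x^3/36 - x^2/12 + √(3)·x/6 + 13/6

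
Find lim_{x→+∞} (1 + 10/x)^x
As x → +∞: this is the defining limit (1 + 10/x)^x → e^10.
Limit = e^(10).

Final answer: e^(10)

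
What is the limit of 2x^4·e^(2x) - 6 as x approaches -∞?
The product is a 0·∞ indeterminate form at x → -∞.
Rewrite the product as 2x^4 / e^(-2x) (an ∞/∞ form) and apply L'Hôpital, or use the standard hierarchy e^(2|x|) ≫ |x^4| as x → -∞.
The indeterminate product → 0, so the limit = -6.

Final answer: -6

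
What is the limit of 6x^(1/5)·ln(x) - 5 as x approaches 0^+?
The product is a 0·∞ indeterminate form at x → 0⁺.
Rewrite the product as 6·ln(x) / x^(-1/5) and apply L'Hôpital, or use the standard hierarchy x^(-1/5) ≫ |ln x| as x → 0⁺.
The indeterminate product → 0, so the limit = -5.

Final answer: -5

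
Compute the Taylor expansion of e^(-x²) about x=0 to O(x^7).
-x^6/6 + x^4/2 - x^2 + 1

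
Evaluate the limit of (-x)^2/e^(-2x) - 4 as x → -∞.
The quotient is an ∞/∞ indeterminate form as x → -∞.
Compare growth rates of the dominant terms (exponentials ≫ polynomials ≫ logarithms), or apply L'Hôpital's rule; the quotient → 0.
Adding the constant: 0 - 4 = -4. Limit = -4.

Final answer: -4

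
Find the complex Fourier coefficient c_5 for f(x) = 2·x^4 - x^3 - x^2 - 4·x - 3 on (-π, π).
Compute the real Fourier coefficients first: a_5 = 196/625 - 16·π^2/25, b_5 = -2·π^2/5 - 188/125.
Then c_5 = (a_5 − i·b_5)/2 = -8·π^2/25 + 98/625 + 94·i/125 + i·π^2/5.

Final answer: -8·π^2/25 + 98/625 + 94·i/125 + i·π^2/5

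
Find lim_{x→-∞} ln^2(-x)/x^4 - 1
The quotient is an ∞/∞ indeterminate form as x → -∞.
Compare growth rates of the dominant terms (exponentials ≫ polynomials ≫ logarithms), or apply L'Hôpital's rule; the quotient → 0.
Adding the constant: 0 - 1 = -1. Limit = -1.

Final answer: -1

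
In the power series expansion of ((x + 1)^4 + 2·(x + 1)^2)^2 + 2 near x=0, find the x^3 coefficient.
Expand to order 3: ((x + 1)^4 + 2·(x + 1)^2)^2 + 2 = 152·x^3 + 112·x^2 + 48·x + 11 + O(x^4).
The coefficient of x^3 is 152.

Final answer: 152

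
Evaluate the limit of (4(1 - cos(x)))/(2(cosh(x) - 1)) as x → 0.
Both numerator and denominator → 0 as x → 0; this is a 0/0 indeterminate form.
Expand each to leading order near x = 0: numerator ~ 2·x^2, denominator ~ x^2.
The limit of the ratio is 2.

Final answer: 2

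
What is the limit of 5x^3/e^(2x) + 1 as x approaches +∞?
The quotient is an ∞/∞ indeterminate form as x → +∞.
The exponential denominator e^(2x) dominates the polynomial numerator (e^x ≫ x^3 as x → ∞), so the quotient → 0.
Adding the constant: 0 + 1 = 1. Limit = 1.

Final answer: 1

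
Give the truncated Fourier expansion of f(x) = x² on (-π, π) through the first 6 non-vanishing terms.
-4·cos(x) + cos(2·x) - 4·cos(3·x)/9 + cos(4·x)/4 - 4·cos(5·x)/25 + π^2/3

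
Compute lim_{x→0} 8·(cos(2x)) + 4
Direct substitution at x = 0 gives 12.

Final answer: 12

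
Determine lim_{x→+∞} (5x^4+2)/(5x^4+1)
This is an ∞/∞ indeterminate form as x → +∞.
Divide numerator and denominator by x^4 and let the lower-order terms vanish; the leading terms give 5/5 = 1.
Limit = 1.

Final answer: 1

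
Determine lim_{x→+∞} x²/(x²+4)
Evaluate the dominant behaviour as x → +∞; each term tends to a finite value or vanishes.
Limit = 1.

Final answer: 1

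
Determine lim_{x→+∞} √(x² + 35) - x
This is an ∞ − ∞ indeterminate form.
Multiply and divide by the conjugate √(x²+35) + x; the x² terms cancel, leaving 35/(√(x²+35)+x) → 0.
Limit = 0.

Final answer: 0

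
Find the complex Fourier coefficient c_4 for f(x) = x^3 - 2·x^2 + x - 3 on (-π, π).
Compute the real Fourier coefficients first: a_4 = -1/2, b_4 = -π^2/2 - 5/16.
Then c_4 = (a_4 − i·b_4)/2 = -1/4 + 5·i/32 + i·π^2/4.

Final answer: -1/4 + 5·i/32 + i·π^2/4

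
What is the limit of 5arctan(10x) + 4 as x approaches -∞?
Evaluate the dominant behaviour as x → -∞; each term tends to a finite value or vanishes.
Limit = 4 - 5·π/2.

Final answer: 4 - 5·π/2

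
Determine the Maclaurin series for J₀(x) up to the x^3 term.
1 - x^2/4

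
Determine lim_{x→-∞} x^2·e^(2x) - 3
The product is a 0·∞ indeterminate form at x → -∞.
Rewrite the product as x^2 / e^(-2x) (an ∞/∞ form) and apply L'Hôpital, or use the standard hierarchy e^(2|x|) ≫ |x^2| as x → -∞.
The indeterminate product → 0, so the limit = -3.

Final answer: -3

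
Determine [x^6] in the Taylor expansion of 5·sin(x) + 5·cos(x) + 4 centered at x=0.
Expand to order 6: 5·sin(x) + 5·cos(x) + 4 = -x^6/144 + x^5/24 + 5·x^4/24 - 5·x^3/6 - 5·x^2/2 + 5·x + 9 + O(x^7).
The coefficient of x^6 is -1/144.

Final answer: -1/144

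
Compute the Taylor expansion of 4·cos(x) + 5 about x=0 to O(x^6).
x^4/6 - 2·x^2 + 9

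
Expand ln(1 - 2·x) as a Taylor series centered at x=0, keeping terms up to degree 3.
-8·x^3/3 - 2·x^2 - 2·x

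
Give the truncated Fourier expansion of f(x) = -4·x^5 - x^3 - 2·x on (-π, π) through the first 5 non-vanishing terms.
(-952 - 8·π^4 + 158·π^2)·sin(x) + (-19·π^2 + 61/2 + 4·π^4)·sin(2·x) + (-8·π^4/3 - 392/81 + 142·π^2/27)·sin(3·x) + (-2·π^2 + 7/4 + 2·π^4)·sin(4·x) + (-8·π^4/5 - 632/625 + 22·π^2/25)·sin(5·x)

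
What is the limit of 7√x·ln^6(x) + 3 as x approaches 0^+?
The product is a 0·∞ indeterminate form at x → 0⁺.
Rewrite the product as 7·ln^6(x) / x^(-1/2) and apply L'Hôpital, or use the standard hierarchy x^(-1/2) ≫ |ln x|^6 as x → 0⁺.
The indeterminate product → 0, so the limit = 3.

Final answer: 3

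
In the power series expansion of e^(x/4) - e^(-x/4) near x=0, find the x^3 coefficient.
Expand to order 3: e^(x/4) - e^(-x/4) = x^3/192 + x/2 + O(x^4).
The coefficient of x^3 is 1/192.

Final answer: 1/192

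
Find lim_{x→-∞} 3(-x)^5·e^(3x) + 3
The product is a 0·∞ indeterminate form at x → -∞.
Rewrite the product as 3(-x)^5 / e^(-3x) (an ∞/∞ form) and apply L'Hôpital, or use the standard hierarchy e^(3|x|) ≫ |(-x)^5| as x → -∞.
The indeterminate product → 0, so the limit = 3.

Final answer: 3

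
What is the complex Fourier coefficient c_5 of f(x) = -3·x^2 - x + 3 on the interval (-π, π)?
Compute the real Fourier coefficients first: a_5 = 12/25, b_5 = -2/5.
Then c_5 = (a_5 − i·b_5)/2 = 6/25 + i/5.

Final answer: 6/25 + i/5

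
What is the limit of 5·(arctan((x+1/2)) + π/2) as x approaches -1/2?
Direct substitution at x = -1/2 gives 5·π/2.

Final answer: 5·π/2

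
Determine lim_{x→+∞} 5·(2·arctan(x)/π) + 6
Evaluate the dominant behaviour as x → +∞; each term tends to a finite value or vanishes.
Limit = 11.

Final answer: 11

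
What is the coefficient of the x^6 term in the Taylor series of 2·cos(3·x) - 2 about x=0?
Expand to order 6: 2·cos(3·x) - 2 = -81·x^6/40 + 27·x^4/4 - 9·x^2 + O(x^7).
The coefficient of x^6 is -81/40.

Final answer: -81/40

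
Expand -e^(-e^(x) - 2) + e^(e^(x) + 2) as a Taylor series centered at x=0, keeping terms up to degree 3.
x^3·(-e^(-3)/6 + 5·e^(3)/6) + x^2·e^(3) + x·(e^(-3) + e^(3)) - e^(-3) + e^(3)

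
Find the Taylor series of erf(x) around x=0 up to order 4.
-2·x^3/(3·√(π)) + 2·x/√(π)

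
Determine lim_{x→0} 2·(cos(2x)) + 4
Direct substitution at x = 0 gives 6.

Final answer: 6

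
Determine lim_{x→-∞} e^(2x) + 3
Evaluate the dominant behaviour as x → -∞; each term tends to a finite value or vanishes.
Limit = 3.

Final answer: 3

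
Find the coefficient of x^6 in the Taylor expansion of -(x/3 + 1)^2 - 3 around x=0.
Expand to order 6: -(x/3 + 1)^2 - 3 = -x^2/9 - 2·x/3 - 4 + O(x^7).
The coefficient of x^6 is 0.

Final answer: 0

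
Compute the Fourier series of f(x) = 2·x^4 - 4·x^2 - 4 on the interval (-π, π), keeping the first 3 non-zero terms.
(112 - 16·π^2)·cos(x) + (-10 + 4·π^2)·cos(2·x) - 4·π^2/3 - 4 + 2·π^4/5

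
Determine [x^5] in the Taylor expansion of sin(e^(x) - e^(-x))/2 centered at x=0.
-23/120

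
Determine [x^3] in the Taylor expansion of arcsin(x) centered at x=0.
Expand to order 3: arcsin(x) = x^3/6 + x + O(x^4).
The coefficient of x^3 is 1/6.

Final answer: 1/6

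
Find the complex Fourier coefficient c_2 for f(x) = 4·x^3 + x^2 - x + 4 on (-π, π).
Compute the real Fourier coefficients first: a_2 = 1, b_2 = 7 - 4·π^2.
Then c_2 = (a_2 − i·b_2)/2 = 1/2 - 7·i/2 + 2·i·π^2.

Final answer: 1/2 - 7·i/2 + 2·i·π^2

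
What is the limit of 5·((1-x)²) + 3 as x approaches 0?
Direct substitution at x = 0 gives 8.

Final answer: 8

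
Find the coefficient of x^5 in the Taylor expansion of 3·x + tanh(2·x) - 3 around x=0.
Expand to order 5: 3·x + tanh(2·x) - 3 = 64·x^5/15 - 8·x^3/3 + 5·x - 3 + O(x^6).
The coefficient of x^5 is 64/15.

Final answer: 64/15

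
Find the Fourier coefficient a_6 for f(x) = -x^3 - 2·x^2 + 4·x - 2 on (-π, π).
a_6 = (1/π) ∫_{-π}^{π} f(x)·cos(6x) dx.
Evaluate the integral (use parity and integration by parts as needed): a_6 = -2/9.

Final answer: -2/9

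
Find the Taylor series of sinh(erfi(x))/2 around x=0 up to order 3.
x^3·(2/(3·π^(3/2)) + 1/(3·√(π))) + x/√(π)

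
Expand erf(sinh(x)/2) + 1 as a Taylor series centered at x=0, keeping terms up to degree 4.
x^3/(12·√(π)) + x/√(π) + 1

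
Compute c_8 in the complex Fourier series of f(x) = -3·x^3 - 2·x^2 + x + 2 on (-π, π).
Compute the real Fourier coefficients first: a_8 = -1/8, b_8 = -41/128 + 3·π^2/4.
Then c_8 = (a_8 − i·b_8)/2 = -1/16 - 3·i·π^2/8 + 41·i/256.

Final answer: -1/16 - 3·i·π^2/8 + 41·i/256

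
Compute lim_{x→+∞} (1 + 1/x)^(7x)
As x → +∞: write (1 + 1/x)^(7x) = ((1 + 1/x)^x)^7 → (e^1)^7 = e^7.
Limit = e^(7).

Final answer: e^(7)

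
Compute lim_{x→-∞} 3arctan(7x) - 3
Evaluate the dominant behaviour as x → -∞; each term tends to a finite value or vanishes.
Limit = -3·π/2 - 3.

Final answer: -3·π/2 - 3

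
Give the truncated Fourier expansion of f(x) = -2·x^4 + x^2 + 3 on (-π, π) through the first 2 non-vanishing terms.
(-100 + 16·π^2)·cos(x) - 2·π^4/5 + 3 + π^2/3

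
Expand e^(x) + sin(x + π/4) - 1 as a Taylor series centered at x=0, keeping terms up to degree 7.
x^7·(1/5040 - √(2)/10080) + x^6·(1/720 - √(2)/1440) + x^5·(√(2)/240 + 1/120) + x^4·(√(2)/48 + 1/24) + x^3·(1/6 - √(2)/12) + x^2·(1/2 - √(2)/4) + x·(√(2)/2 + 1) + √(2)/2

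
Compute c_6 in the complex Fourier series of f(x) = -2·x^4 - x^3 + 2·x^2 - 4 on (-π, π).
Compute the real Fourier coefficients first: a_6 = 8/27 - 4·π^2/9, b_6 = -1/18 + π^2/3.
Then c_6 = (a_6 − i·b_6)/2 = -2·π^2/9 + 4/27 - i·π^2/6 + i/36.

Final answer: -2·π^2/9 + 4/27 - i·π^2/6 + i/36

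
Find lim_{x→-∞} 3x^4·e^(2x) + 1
The product is a 0·∞ indeterminate form at x → -∞.
Rewrite the product as 3x^4 / e^(-2x) (an ∞/∞ form) and apply L'Hôpital, or use the standard hierarchy e^(2|x|) ≫ |x^4| as x → -∞.
The indeterminate product → 0, so the limit = 1.

Final answer: 1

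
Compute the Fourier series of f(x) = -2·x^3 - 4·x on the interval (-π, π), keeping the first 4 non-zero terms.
(16 - 4·π^2)·sin(x) + (1 + 2·π^2)·sin(2·x) + (-4·π^2/3 - 16/9)·sin(3·x) + (13/8 + π^2)·sin(4·x)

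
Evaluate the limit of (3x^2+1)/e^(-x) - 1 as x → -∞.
The quotient is an ∞/∞ indeterminate form as x → -∞.
Compare growth rates of the dominant terms (exponentials ≫ polynomials ≫ logarithms), or apply L'Hôpital's rule; the quotient → 0.
Adding the constant: 0 - 1 = -1. Limit = -1.

Final answer: -1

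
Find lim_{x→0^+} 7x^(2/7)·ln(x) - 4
The product is a 0·∞ indeterminate form at x → 0⁺.
Rewrite the product as 7·ln(x) / x^(-2/7) and apply L'Hôpital, or use the standard hierarchy x^(-2/7) ≫ |ln x| as x → 0⁺.
The indeterminate product → 0, so the limit = -4.

Final answer: -4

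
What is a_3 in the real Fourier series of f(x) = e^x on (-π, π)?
a_3 = (1/π) ∫_{-π}^{π} f(x)·cos(3x) dx.
Evaluate the integral (use parity and integration by parts as needed): a_3 = (1 - e^(2·π))·e^(-π)/(10·π).

Final answer: (1 - e^(2·π))·e^(-π)/(10·π)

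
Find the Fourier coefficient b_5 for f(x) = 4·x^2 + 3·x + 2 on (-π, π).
b_5 = (1/π) ∫_{-π}^{π} f(x)·sin(5x) dx.
Evaluate the integral (use parity and integration by parts as needed): b_5 = 6/5.

Final answer: 6/5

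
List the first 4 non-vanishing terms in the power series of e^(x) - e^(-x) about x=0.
x^7/2520 + x^5/60 + x^3/3 + 2·x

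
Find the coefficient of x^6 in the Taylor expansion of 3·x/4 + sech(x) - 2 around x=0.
Expand to order 6: 3·x/4 + sech(x) - 2 = -61·x^6/720 + 5·x^4/24 - x^2/2 + 3·x/4 - 1 + O(x^7).
The coefficient of x^6 is -61/720.

Final answer: -61/720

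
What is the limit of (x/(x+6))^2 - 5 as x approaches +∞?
As x → +∞: x/(x+6) = 1/(1 + 6/x) → 1, and the 2nd power of a limit-1 base also → 1; with the additive constant, 1 - 5 = -4.
Limit = -4.

Final answer: -4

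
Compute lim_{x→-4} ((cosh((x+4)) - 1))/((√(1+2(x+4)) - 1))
Both numerator and denominator → 0 as x → -4; this is a 0/0 indeterminate form.
Expand each to leading order near x = -4: numerator ~ (x + 4)^2/2, denominator ~ (x + 4).
The limit of the ratio is 0.

Final answer: 0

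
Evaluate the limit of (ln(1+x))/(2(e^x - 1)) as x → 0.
Both numerator and denominator → 0 as x → 0; this is a 0/0 indeterminate form.
Expand each to leading order near x = 0: numerator ~ x, denominator ~ 2·x.
The limit of the ratio is 1/2.

Final answer: 1/2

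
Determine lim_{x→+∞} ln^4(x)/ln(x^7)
This is an ∞/∞ indeterminate form as x → +∞.
Write ln(x^7) = 7·ln(x), reducing the quotient to ln^3(x)/7 → ∞.
Limit = ∞.

Final answer: ∞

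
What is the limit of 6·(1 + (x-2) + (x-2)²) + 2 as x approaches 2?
Direct substitution at x = 2 gives 8.

Final answer: 8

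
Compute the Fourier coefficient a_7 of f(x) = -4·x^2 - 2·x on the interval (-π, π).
a_7 = (1/π) ∫_{-π}^{π} f(x)·cos(7x) dx.
Evaluate the integral (use parity and integration by parts as needed): a_7 = 16/49.

Final answer: 16/49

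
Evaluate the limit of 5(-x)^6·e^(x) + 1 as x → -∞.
The product is a 0·∞ indeterminate form at x → -∞.
Rewrite the product as 5(-x)^6 / e^(-x) (an ∞/∞ form) and apply L'Hôpital, or use the standard hierarchy e^(|x|) ≫ |(-x)^6| as x → -∞.
The indeterminate product → 0, so the limit = 1.

Final answer: 1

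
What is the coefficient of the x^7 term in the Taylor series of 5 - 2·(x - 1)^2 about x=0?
Expand to order 7: 5 - 2·(x - 1)^2 = -2·x^2 + 4·x + 3 + O(x^8).
The coefficient of x^7 is 0.

Final answer: 0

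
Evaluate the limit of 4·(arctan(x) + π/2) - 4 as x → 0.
Direct substitution at x = 0 gives -4 + 2·π.

Final answer: -4 + 2·π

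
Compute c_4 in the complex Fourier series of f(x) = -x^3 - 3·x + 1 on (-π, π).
Compute the real Fourier coefficients first: a_4 = 0, b_4 = 21/16 + π^2/2.
Then c_4 = (a_4 − i·b_4)/2 = -i·π^2/4 - 21·i/32.

Final answer: -i·π^2/4 - 21·i/32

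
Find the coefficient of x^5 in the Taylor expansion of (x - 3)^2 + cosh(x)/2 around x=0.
Expand to order 5: (x - 3)^2 + cosh(x)/2 = x^4/48 + 5·x^2/4 - 6·x + 19/2 + O(x^6).
The coefficient of x^5 is 0.

Final answer: 0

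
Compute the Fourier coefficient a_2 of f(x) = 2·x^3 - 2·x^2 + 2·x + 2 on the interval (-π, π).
a_2 = (1/π) ∫_{-π}^{π} f(x)·cos(2x) dx.
Evaluate the integral (use parity and integration by parts as needed): a_2 = -2.

Final answer: -2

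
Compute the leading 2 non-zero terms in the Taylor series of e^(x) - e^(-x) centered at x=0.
x^3/3 + 2·x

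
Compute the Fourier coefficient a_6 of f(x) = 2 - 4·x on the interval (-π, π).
a_6 = (1/π) ∫_{-π}^{π} f(x)·cos(6x) dx.
Evaluate the integral (use parity and integration by parts as needed): a_6 = 0.

Final answer: 0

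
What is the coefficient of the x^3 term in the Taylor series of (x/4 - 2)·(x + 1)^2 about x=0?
Expand to order 3: (x/4 - 2)·(x + 1)^2 = x^3/4 - 3·x^2/2 - 15·x/4 - 2 + O(x^4).
The coefficient of x^3 is 1/4.

Final answer: 1/4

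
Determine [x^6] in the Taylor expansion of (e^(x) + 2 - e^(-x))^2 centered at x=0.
Expand to order 6: (e^(x) + 2 - e^(-x))^2 = 8·x^6/45 + x^5/15 + 4·x^4/3 + 4·x^3/3 + 4·x^2 + 8·x + 4 + O(x^7).
The coefficient of x^6 is 8/45.

Final answer: 8/45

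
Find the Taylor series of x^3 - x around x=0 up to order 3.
x^3 - x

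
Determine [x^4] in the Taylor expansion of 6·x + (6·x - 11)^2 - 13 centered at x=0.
Expand to order 4: 6·x + (6·x - 11)^2 - 13 = 36·x^2 - 126·x + 108 + O(x^5).
The coefficient of x^4 is 0.

Final answer: 0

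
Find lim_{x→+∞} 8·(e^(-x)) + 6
Evaluate the dominant behaviour as x → +∞; each term tends to a finite value or vanishes.
Limit = 6.

Final answer: 6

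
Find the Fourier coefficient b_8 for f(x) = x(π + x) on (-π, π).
b_8 = (1/π) ∫_{-π}^{π} f(x)·sin(8x) dx.
Evaluate the integral (use parity and integration by parts as needed): b_8 = -π/4.

Final answer: -π/4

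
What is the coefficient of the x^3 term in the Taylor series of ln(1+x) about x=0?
Expand to order 3: ln(1+x) = x^3/3 - x^2/2 + x + O(x^4).
The coefficient of x^3 is 1/3.

Final answer: 1/3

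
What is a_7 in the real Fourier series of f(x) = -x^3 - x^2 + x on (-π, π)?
a_7 = (1/π) ∫_{-π}^{π} f(x)·cos(7x) dx.
Evaluate the integral (use parity and integration by parts as needed): a_7 = 4/49.

Final answer: 4/49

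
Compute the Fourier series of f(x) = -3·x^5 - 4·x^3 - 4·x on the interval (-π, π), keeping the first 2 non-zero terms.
(-680 - 6·π^4 + 112·π^2)·sin(x) + (-11·π^2 + 41/2 + 3·π^4)·sin(2·x)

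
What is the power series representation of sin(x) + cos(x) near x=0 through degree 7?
-x^7/5040 - x^6/720 + x^5/120 + x^4/24 - x^3/6 - x^2/2 + x + 1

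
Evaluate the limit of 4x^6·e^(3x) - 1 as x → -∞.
The product is a 0·∞ indeterminate form at x → -∞.
Rewrite the product as 4x^6 / e^(-3x) (an ∞/∞ form) and apply L'Hôpital, or use the standard hierarchy e^(3|x|) ≫ |x^6| as x → -∞.
The indeterminate product → 0, so the limit = -1.

Final answer: -1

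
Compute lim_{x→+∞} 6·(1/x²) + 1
Evaluate the dominant behaviour as x → +∞; each term tends to a finite value or vanishes.
Limit = 1.

Final answer: 1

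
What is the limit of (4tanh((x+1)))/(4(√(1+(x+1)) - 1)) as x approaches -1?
Both numerator and denominator → 0 as x → -1; this is a 0/0 indeterminate form.
Expand each to leading order near x = -1: numerator ~ 4·(x + 1), denominator ~ 2·(x + 1).
The limit of the ratio is 2.

Final answer: 2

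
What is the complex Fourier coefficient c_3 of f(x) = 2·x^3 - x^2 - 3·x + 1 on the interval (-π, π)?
Compute the real Fourier coefficients first: a_3 = 4/9, b_3 = -26/9 + 4·π^2/3.
Then c_3 = (a_3 − i·b_3)/2 = 2/9 - 2·i·π^2/3 + 13·i/9.

Final answer: 2/9 - 2·i·π^2/3 + 13·i/9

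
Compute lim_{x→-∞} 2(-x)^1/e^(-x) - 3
The quotient is an ∞/∞ indeterminate form as x → -∞.
Compare growth rates of the dominant terms (exponentials ≫ polynomials ≫ logarithms), or apply L'Hôpital's rule; the quotient → 0.
Adding the constant: 0 - 3 = -3. Limit = -3.

Final answer: -3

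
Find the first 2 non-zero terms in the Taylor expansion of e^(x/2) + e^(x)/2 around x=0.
x + 3/2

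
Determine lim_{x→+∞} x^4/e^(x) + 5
The quotient is an ∞/∞ indeterminate form as x → +∞.
The exponential denominator e^(x) dominates the polynomial numerator (e^x ≫ x^4 as x → ∞), so the quotient → 0.
Adding the constant: 0 + 5 = 5. Limit = 5.

Final answer: 5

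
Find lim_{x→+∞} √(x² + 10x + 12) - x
This is an ∞ − ∞ indeterminate form.
Multiply and divide by the conjugate √(x²+10x + 12) + x; the x² terms cancel, leaving (10x + 12)/(√(x²+10x + 12)+x) → 10/2 = 5.
Limit = 5.

Final answer: 5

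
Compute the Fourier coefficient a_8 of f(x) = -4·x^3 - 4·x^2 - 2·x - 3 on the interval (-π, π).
a_8 = (1/π) ∫_{-π}^{π} f(x)·cos(8x) dx.
Evaluate the integral (use parity and integration by parts as needed): a_8 = -1/4.

Final answer: -1/4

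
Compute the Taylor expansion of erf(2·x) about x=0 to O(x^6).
32·x^5/(5·√(π)) - 16·x^3/(3·√(π)) + 4·x/√(π)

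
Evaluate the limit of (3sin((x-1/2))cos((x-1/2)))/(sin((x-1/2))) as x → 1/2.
Both numerator and denominator → 0 as x → 1/2; this is a 0/0 indeterminate form.
Expand each to leading order near x = 1/2: numerator ~ 3·(x - 1/2), denominator ~ (x - 1/2).
The limit of the ratio is 3.

Final answer: 3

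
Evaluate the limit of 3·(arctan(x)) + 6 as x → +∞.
Evaluate the dominant behaviour as x → +∞; each term tends to a finite value or vanishes.
Limit = 3·π/2 + 6.

Final answer: 3·π/2 + 6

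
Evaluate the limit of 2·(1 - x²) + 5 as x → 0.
Direct substitution at x = 0 gives 7.

Final answer: 7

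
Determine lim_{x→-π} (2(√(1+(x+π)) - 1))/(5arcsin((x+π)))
Both numerator and denominator → 0 as x → -π; this is a 0/0 indeterminate form.
Expand each to leading order near x = -π: numerator ~ (x + π), denominator ~ 5·(x + π).
The limit of the ratio is 1/5.

Final answer: 1/5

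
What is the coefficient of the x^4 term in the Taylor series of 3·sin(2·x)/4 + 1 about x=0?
Expand to order 4: 3·sin(2·x)/4 + 1 = -x^3 + 3·x/2 + 1 + O(x^5).
The coefficient of x^4 is 0.

Final answer: 0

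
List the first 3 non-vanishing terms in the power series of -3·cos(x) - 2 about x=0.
-x^4/8 + 3·x^2/2 - 5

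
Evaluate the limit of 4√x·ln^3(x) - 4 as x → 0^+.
The product is a 0·∞ indeterminate form at x → 0⁺.
Rewrite the product as 4·ln^3(x) / x^(-1/2) and apply L'Hôpital, or use the standard hierarchy x^(-1/2) ≫ |ln x|^3 as x → 0⁺.
The indeterminate product → 0, so the limit = -4.

Final answer: -4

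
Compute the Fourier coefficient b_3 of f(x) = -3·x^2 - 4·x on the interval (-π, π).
b_3 = (1/π) ∫_{-π}^{π} f(x)·sin(3x) dx.
Evaluate the integral (use parity and integration by parts as needed): b_3 = -8/3.

Final answer: -8/3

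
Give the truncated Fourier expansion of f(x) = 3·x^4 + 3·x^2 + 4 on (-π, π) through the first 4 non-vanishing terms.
(132 - 24·π^2)·cos(x) + (-6 + 6·π^2)·cos(2·x) + (4/9 - 8·π^2/3)·cos(3·x) + 4 + π^2 + 3·π^4/5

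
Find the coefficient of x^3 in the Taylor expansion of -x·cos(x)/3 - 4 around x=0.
Expand to order 3: -x·cos(x)/3 - 4 = x^3/6 - x/3 - 4 + O(x^4).
The coefficient of x^3 is 1/6.

Final answer: 1/6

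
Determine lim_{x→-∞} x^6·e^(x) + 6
The product is a 0·∞ indeterminate form at x → -∞.
Rewrite the product as x^6 / e^(-x) (an ∞/∞ form) and apply L'Hôpital, or use the standard hierarchy e^(|x|) ≫ |x^6| as x → -∞.
The indeterminate product → 0, so the limit = 6.

Final answer: 6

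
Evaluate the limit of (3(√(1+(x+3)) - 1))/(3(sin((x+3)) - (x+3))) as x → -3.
Both numerator and denominator → 0 as x → -3; this is a 0/0 indeterminate form.
Expand each to leading order near x = -3: numerator ~ 3·(x + 3)/2, denominator ~ -(x + 3)^3/2.
The limit of the ratio is -∞.

Final answer: -∞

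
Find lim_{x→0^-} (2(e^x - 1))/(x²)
Both numerator and denominator → 0 as x → 0^-; this is a 0/0 indeterminate form.
Expand each to leading order near x = 0: numerator ~ 2·x, denominator ~ x^2.
The limit of the ratio is -∞.

Final answer: -∞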